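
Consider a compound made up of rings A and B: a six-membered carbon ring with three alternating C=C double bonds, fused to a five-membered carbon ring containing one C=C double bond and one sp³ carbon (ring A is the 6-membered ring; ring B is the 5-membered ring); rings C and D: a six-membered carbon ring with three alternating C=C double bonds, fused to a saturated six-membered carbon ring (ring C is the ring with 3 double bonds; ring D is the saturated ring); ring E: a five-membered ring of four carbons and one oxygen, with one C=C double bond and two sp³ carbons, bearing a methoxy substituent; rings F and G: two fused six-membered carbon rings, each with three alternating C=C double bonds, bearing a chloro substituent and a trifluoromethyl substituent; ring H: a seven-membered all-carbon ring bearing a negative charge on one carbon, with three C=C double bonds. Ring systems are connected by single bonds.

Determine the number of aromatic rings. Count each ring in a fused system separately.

Ring A has a continuous p-orbital overlap around the ring; 3 ring double bonds give 6 π electrons. Since 6 = 4n+2 (n=1), ring A is aromatic (benzene ring).
Ring B has one sp³ carbon, so it is not fully conjugated — not aromatic (cyclopentene ring).
Ring C has a continuous p-orbital overlap around the ring; 3 ring double bonds give 6 π electrons. That satisfies 4n+2 with n=1, so ring C is aromatic (benzene ring).
Ring D has four sp³ carbons, so it is not fully conjugated — not aromatic (cyclohexane ring).
Ring E has two sp³ carbons, so it is not fully conjugated — not aromatic (2,3-dihydrofuran).
Rings F and G form a fused bicyclic system with 10 sp² atoms and 10 π electrons from ring double bonds. 10 = 4(2)+2, so the system is aromatic and both rings count as aromatic (naphthalene).
Ring H has only sp² ring atoms; a planar conformation would have a fully conjugated π system of 8 electrons. But 8 = 4(2), which is 4n not 4n+2, so ring H is not aromatic (cycloheptatrienyl anion).
Aromatic: A, C, F, G. Total: 4.

4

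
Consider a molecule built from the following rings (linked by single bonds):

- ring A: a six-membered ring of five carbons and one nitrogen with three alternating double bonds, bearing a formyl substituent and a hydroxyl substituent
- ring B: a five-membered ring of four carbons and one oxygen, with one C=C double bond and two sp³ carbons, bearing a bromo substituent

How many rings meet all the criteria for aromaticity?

1

Ring A has a continuous p-orbital overlap around the ring; 3 ring double bonds give 6 π electrons. That satisfies 4n+2 with n=1, so ring A is aromatic (pyridine).
Ring B has two sp³ carbons, so it is not fully conjugated — not aromatic (2,3-dihydrofuran).
Aromatic: A. Total: 1.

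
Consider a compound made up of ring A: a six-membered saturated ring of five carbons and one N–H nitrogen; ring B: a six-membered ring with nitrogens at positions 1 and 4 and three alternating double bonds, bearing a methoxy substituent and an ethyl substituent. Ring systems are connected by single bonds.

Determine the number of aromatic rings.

1

Ring A has only sp³ atoms, so it is not fully conjugated — not aromatic (piperidine).
Ring B has a continuous p-orbital overlap around the ring; 3 ring double bonds give 6 π electrons. That satisfies 4n+2 with n=1, so ring B is aromatic (pyrazine).
Aromatic: B. Total: 1.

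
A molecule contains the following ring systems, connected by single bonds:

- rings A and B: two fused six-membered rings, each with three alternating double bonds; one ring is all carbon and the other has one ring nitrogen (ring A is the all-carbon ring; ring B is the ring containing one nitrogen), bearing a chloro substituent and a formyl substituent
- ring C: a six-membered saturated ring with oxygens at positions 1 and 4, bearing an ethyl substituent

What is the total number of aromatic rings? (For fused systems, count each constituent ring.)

2

Rings A and B form a fused bicyclic system (with one nitrogen) with 10 sp² atoms and 10 π electrons from ring double bonds. 10 = 4(2)+2, so the system is aromatic and both rings count as aromatic (quinoline).
Ring C has only sp³ atoms, so it is not fully conjugated — not aromatic (1,4-dioxane).
Aromatic: A, B. Total: 2.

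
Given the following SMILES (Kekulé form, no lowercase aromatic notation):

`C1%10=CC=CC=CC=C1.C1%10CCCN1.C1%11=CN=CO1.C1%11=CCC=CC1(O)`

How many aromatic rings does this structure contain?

1

The SMILES encodes an eight-membered carbon ring with four alternating C=C double bonds; a five-membered saturated ring of four carbons and one N–H nitrogen; a five-membered ring with an oxygen at position 1 and a nitrogen at position 3 (in a C=N bond), with two double bonds; a six-membered carbon ring with two isolated C=C double bonds and two sp³ carbons.
The 8-membered ring has only sp² ring atoms; a planar conformation would have a fully conjugated π system of 8 electrons. But 8 = 4(2), which is 4n not 4n+2, so it is not aromatic (cyclooctatetraene) — cyclooctatetraene distorts into a non-planar tub to avoid antiaromaticity.
The 5-membered ring with one N–H has only sp³ atoms, so it is not fully conjugated — not aromatic (pyrrolidine).
The 5-membered ring with one oxygen and one =N– is planar and fully conjugated; 2 ring double bonds (4 π electrons) plus a heteroatom lone pair (2) give 6 π electrons. That satisfies 4n+2 with n=1, so it is aromatic (oxazole).
The 6-membered ring has two sp³ carbons, so it is not fully conjugated — not aromatic (1,4-cyclohexadiene).
1 of the 4 rings is aromatic. Total: 1.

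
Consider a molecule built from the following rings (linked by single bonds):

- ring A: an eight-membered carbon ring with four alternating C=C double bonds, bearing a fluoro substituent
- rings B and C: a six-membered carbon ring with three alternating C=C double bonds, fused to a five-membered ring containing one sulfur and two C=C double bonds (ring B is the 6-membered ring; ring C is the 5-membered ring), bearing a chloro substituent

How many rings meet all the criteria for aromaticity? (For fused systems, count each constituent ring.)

2

Ring A has only sp² ring atoms; a planar conformation would have a fully conjugated π system of 8 electrons. But 8 = 4(2), which is 4n not 4n+2, so ring A is not aromatic (cyclooctatetraene) — cyclooctatetraene distorts into a non-planar tub to avoid antiaromaticity.
Rings B and C form a fused bicyclic system (with one sulfur) with 9 sp² atoms and 10 π electrons from ring double bonds plus a heteroatom lone pair. 10 = 4(2)+2, so the system is aromatic and both rings count as aromatic (benzothiophene).
Aromatic: B, C. Total: 2.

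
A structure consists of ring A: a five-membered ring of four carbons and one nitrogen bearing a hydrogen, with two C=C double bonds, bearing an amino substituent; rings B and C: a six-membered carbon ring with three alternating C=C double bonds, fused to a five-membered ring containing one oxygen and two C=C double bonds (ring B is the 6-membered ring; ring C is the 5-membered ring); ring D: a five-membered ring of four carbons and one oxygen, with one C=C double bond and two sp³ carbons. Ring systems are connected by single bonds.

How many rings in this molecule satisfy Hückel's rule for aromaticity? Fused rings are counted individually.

Ring A has a continuous p-orbital overlap around the ring; 2 ring double bonds (4 π electrons) plus a heteroatom lone pair (2) give 6 π electrons. That satisfies 4n+2 with n=1, so ring A is aromatic (pyrrole).
Rings B and C form a fused bicyclic system (with one oxygen) with 9 sp² atoms and 10 π electrons from ring double bonds plus a heteroatom lone pair. 10 = 4(2)+2, so the system is aromatic and both rings count as aromatic (benzofuran).
Ring D has two sp³ carbons, so it is not fully conjugated — not aromatic (2,3-dihydrofuran).
Aromatic: A, B, C. Total: 3.

3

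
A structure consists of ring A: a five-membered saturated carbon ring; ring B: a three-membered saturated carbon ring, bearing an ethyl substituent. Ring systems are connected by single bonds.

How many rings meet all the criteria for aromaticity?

0

Ring A has only sp³ atoms, so it is not fully conjugated — not aromatic (cyclopentane).
Ring B has only sp³ atoms, so it is not fully conjugated — not aromatic (cyclopropane).
No ring is aromatic. Total: 0.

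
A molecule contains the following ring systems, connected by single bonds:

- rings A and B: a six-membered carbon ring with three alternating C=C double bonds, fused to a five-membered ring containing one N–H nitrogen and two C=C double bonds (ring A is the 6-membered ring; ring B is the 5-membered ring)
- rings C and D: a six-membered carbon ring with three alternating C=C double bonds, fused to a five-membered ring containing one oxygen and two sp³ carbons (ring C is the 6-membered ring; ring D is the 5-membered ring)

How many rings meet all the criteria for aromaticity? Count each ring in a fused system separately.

3

Rings A and B form a fused bicyclic system (with one N–H) with 9 sp² atoms and 10 π electrons from ring double bonds plus a heteroatom lone pair. 10 = 4(2)+2, so the system is aromatic and both rings count as aromatic (indole).
Ring C is planar and fully conjugated; 3 ring double bonds give 6 π electrons. 6 = 4(1)+2, so ring C is aromatic (benzene ring).
Ring D has two sp³ carbons, so it is not fully conjugated — not aromatic (oxolane ring).
Aromatic: A, B, C. Total: 3.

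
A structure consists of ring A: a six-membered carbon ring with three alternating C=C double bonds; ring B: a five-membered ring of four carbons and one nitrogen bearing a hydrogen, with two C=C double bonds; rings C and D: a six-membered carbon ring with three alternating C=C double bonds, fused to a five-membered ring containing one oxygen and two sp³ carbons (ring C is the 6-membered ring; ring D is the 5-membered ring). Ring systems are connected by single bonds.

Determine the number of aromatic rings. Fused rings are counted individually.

3

Ring A is planar and fully conjugated; 3 ring double bonds give 6 π electrons. 6 = 4(1)+2, so ring A is aromatic (benzene).
Ring B is planar and fully conjugated; 2 ring double bonds (4 π electrons) plus a heteroatom lone pair (2) give 6 π electrons. 6 = 4(1)+2, so ring B is aromatic (pyrrole).
Ring C has a continuous p-orbital overlap around the ring; 3 ring double bonds give 6 π electrons. 6 = 4(1)+2, so ring C is aromatic (benzene ring).
Ring D has two sp³ carbons, so it is not fully conjugated — not aromatic (oxolane ring).
Aromatic: A, B, C. Total: 3.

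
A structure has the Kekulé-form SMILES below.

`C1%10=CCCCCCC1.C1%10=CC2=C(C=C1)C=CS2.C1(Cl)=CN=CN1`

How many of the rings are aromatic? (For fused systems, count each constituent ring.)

3

The SMILES encodes an eight-membered carbon ring with one C=C double bond; a six-membered carbon ring with three alternating C=C double bonds, fused to a five-membered ring containing one sulfur and two C=C double bonds; a five-membered ring with nitrogens at positions 1 and 3 (one bearing H, one in a C=N bond) and two double bonds.
The 8-membered ring has six sp³ carbons, so it is not fully conjugated — not aromatic (cyclooctene).
The fused 6/5-membered bicyclic (with one sulfur) is a single π system with 9 sp² atoms and 10 π electrons from ring double bonds plus a heteroatom lone pair. 10 = 4(2)+2, so the system is aromatic and both rings count as aromatic (benzothiophene).
The 5-membered ring with two nitrogens (one N–H, one =N–) is fully conjugated (every ring atom contributes a p orbital); 2 ring double bonds (4 π electrons) plus a heteroatom lone pair (2) give 6 π electrons. 6 = 4(1)+2, so it is aromatic (imidazole).
3 of the 4 rings are aromatic. Total: 3.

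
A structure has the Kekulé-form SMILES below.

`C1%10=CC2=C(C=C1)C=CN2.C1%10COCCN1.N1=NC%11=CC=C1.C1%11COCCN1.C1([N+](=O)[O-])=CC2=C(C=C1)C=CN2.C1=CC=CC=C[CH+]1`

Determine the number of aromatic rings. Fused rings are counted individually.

6

The SMILES encodes a six-membered carbon ring with three alternating C=C double bonds, fused to a five-membered ring containing one N–H nitrogen and two C=C double bonds; a six-membered saturated ring with an oxygen and an N–H nitrogen at positions 1 and 4; a six-membered ring with two adjacent nitrogens and three alternating double bonds; a six-membered saturated ring with an oxygen and an N–H nitrogen at positions 1 and 4; a six-membered carbon ring with three alternating C=C double bonds, fused to a five-membered ring containing one N–H nitrogen and two C=C double bonds; a seven-membered all-carbon ring bearing a positive charge on one carbon, with three C=C double bonds.
The fused 6/5-membered bicyclic (with one N–H) is a single π system with 9 sp² atoms and 10 π electrons from ring double bonds plus a heteroatom lone pair. 10 = 4(2)+2, so the system is aromatic and both rings count as aromatic (indole).
The 6-membered ring with one oxygen and one N–H (1,4) has only sp³ atoms, so it is not fully conjugated — not aromatic (morpholine).
The 6-membered ring with two nitrogens (1,2) is fully conjugated (every ring atom contributes a p orbital); 3 ring double bonds give 6 π electrons. That satisfies 4n+2 with n=1, so it is aromatic (pyridazine).
The second 6-membered ring with one oxygen and one N–H (1,4) has only sp³ atoms, so it is not fully conjugated — not aromatic (morpholine).
The fused 6/5-membered bicyclic (with one N–H) is a single π system with 9 sp² atoms and 10 π electrons from ring double bonds plus a heteroatom lone pair. 10 = 4(2)+2, so the system is aromatic and both rings count as aromatic (indole).
The 7-membered ring is planar and fully conjugated; 3 ring double bonds (6 π electrons) plus the carbocation's empty p orbital (0, but keeps the ring conjugated) give 6 π electrons. Since 6 = 4n+2 (n=1), it is aromatic (tropylium cation).
6 of the 8 rings are aromatic. Total: 6.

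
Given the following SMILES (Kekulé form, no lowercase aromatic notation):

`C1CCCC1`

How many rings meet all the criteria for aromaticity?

The SMILES encodes a five-membered saturated carbon ring.
The 5-membered ring has only sp³ atoms, so it is not fully conjugated — not aromatic (cyclopentane).

0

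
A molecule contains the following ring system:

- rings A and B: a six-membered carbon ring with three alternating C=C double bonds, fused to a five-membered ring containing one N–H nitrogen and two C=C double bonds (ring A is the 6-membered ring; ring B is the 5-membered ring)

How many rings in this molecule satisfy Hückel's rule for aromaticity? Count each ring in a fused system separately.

Rings A and B form a fused bicyclic system (with one N–H) with 9 sp² atoms and 10 π electrons from ring double bonds plus a heteroatom lone pair. 10 = 4(2)+2, so the system is aromatic and both rings count as aromatic (indole).
Aromatic: A, B. Total: 2.

2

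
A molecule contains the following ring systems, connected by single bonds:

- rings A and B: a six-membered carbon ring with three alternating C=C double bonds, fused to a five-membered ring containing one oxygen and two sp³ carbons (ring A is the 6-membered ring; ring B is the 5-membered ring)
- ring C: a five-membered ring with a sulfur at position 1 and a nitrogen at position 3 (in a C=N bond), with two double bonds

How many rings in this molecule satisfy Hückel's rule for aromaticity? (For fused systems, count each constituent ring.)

2

Ring A is fully conjugated (every ring atom contributes a p orbital); 3 ring double bonds give 6 π electrons. Since 6 = 4n+2 (n=1), ring A is aromatic (benzene ring).
Ring B has two sp³ carbons, so it is not fully conjugated — not aromatic (oxolane ring).
Ring C has a continuous p-orbital overlap around the ring; 2 ring double bonds (4 π electrons) plus a heteroatom lone pair (2) give 6 π electrons. That satisfies 4n+2 with n=1, so ring C is aromatic (thiazole).
Aromatic: A, C. Total: 2.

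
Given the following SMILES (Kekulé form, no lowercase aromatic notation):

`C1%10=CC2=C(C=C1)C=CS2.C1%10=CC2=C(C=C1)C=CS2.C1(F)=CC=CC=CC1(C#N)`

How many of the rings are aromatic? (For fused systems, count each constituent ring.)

The SMILES encodes a six-membered carbon ring with three alternating C=C double bonds, fused to a five-membered ring containing one sulfur and two C=C double bonds; a six-membered carbon ring with three alternating C=C double bonds, fused to a five-membered ring containing one sulfur and two C=C double bonds; a seven-membered carbon ring with three C=C double bonds and one sp³ carbon.
The fused 6/5-membered bicyclic (with one sulfur) is a single π system with 9 sp² atoms and 10 π electrons from ring double bonds plus a heteroatom lone pair. 10 = 4(2)+2, so the system is aromatic and both rings count as aromatic (benzothiophene).
The fused 6/5-membered bicyclic (with one sulfur) is a single π system with 9 sp² atoms and 10 π electrons from ring double bonds plus a heteroatom lone pair. 10 = 4(2)+2, so the system is aromatic and both rings count as aromatic (benzothiophene).
The 7-membered ring has one sp³ carbon, so it is not fully conjugated — not aromatic (cycloheptatriene).
4 of the 5 rings are aromatic. Total: 4.

4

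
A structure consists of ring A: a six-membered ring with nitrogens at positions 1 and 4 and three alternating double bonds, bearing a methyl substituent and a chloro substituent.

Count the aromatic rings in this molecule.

1

Ring A is fully conjugated (every ring atom contributes a p orbital); 3 ring double bonds give 6 π electrons. Since 6 = 4n+2 (n=1), ring A is aromatic (pyrazine).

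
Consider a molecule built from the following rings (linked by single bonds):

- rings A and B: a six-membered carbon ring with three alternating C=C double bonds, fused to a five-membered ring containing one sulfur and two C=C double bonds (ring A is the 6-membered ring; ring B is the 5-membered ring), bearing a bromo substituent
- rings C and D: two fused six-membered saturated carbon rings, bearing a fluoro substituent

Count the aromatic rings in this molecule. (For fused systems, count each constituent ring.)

Rings A and B form a fused bicyclic system (with one sulfur) with 9 sp² atoms and 10 π electrons from ring double bonds plus a heteroatom lone pair. 10 = 4(2)+2, so the system is aromatic and both rings count as aromatic (benzothiophene).
Ring C has only sp³ atoms, so it is not fully conjugated — not aromatic (cyclohexane ring).
Ring D has only sp³ atoms, so it is not fully conjugated — not aromatic (cyclohexane ring).
Aromatic: A, B. Total: 2.

2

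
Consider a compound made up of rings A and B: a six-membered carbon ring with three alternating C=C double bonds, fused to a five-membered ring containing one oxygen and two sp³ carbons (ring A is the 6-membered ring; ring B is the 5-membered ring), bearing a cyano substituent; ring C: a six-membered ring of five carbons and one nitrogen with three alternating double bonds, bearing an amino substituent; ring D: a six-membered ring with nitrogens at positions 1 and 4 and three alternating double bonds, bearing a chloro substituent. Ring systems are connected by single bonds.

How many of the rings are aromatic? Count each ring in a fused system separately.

Ring A has a continuous p-orbital overlap around the ring; 3 ring double bonds give 6 π electrons. 6 = 4(1)+2, so ring A is aromatic (benzene ring).
Ring B has two sp³ carbons, so it is not fully conjugated — not aromatic (oxolane ring).
Ring C is fully conjugated (every ring atom contributes a p orbital); 3 ring double bonds give 6 π electrons. 6 = 4(1)+2, so ring C is aromatic (pyridine).
Ring D is planar and fully conjugated; 3 ring double bonds give 6 π electrons. 6 = 4(1)+2, so ring D is aromatic (pyrazine).
Aromatic: A, C, D. Total: 3.

3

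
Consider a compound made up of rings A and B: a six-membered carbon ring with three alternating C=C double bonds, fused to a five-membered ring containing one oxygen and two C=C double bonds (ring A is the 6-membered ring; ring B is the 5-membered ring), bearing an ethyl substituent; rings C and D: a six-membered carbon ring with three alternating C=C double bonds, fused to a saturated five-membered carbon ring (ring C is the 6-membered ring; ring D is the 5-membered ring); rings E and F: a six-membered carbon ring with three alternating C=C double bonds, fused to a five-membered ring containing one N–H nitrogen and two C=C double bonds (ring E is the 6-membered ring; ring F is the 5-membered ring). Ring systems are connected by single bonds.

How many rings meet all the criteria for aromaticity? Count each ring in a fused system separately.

Rings A and B form a fused bicyclic system (with one oxygen) with 9 sp² atoms and 10 π electrons from ring double bonds plus a heteroatom lone pair. 10 = 4(2)+2, so the system is aromatic and both rings count as aromatic (benzofuran).
Ring C is planar and fully conjugated; 3 ring double bonds give 6 π electrons. 6 = 4(1)+2, so ring C is aromatic (benzene ring).
Ring D has three sp³ carbons, so it is not fully conjugated — not aromatic (cyclopentane ring).
Rings E and F form a fused bicyclic system (with one N–H) with 9 sp² atoms and 10 π electrons from ring double bonds plus a heteroatom lone pair. 10 = 4(2)+2, so the system is aromatic and both rings count as aromatic (indole).
Aromatic: A, B, C, E, F. Total: 5.

5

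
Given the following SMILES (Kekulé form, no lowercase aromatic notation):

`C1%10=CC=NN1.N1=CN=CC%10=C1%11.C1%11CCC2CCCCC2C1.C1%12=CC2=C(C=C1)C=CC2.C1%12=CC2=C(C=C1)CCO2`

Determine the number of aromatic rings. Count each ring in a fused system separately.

The SMILES encodes a five-membered ring with two adjacent nitrogens (one bearing H, one in a double bond) and two double bonds; a six-membered ring with nitrogens at positions 1 and 3 and three alternating double bonds; two fused six-membered saturated carbon rings; a six-membered carbon ring with three alternating C=C double bonds, fused to a five-membered carbon ring containing one C=C double bond and one sp³ carbon; a six-membered carbon ring with three alternating C=C double bonds, fused to a five-membered ring containing one oxygen and two sp³ carbons.
The 5-membered ring with two adjacent nitrogens (one N–H, one =N–) is fully conjugated (every ring atom contributes a p orbital); 2 ring double bonds (4 π electrons) plus a heteroatom lone pair (2) give 6 π electrons. Since 6 = 4n+2 (n=1), it is aromatic (pyrazole).
The 6-membered ring with two nitrogens (1,3) has a continuous p-orbital overlap around the ring; 3 ring double bonds give 6 π electrons. That satisfies 4n+2 with n=1, so it is aromatic (pyrimidine).
The 6-membered ring has only sp³ atoms, so it is not fully conjugated — not aromatic (cyclohexane ring).
The second 6-membered ring has only sp³ atoms, so it is not fully conjugated — not aromatic (cyclohexane ring).
The third 6-membered ring is fully conjugated (every ring atom contributes a p orbital); 3 ring double bonds give 6 π electrons. 6 = 4(1)+2, so it is aromatic (benzene ring).
The 5-membered ring has one sp³ carbon, so it is not fully conjugated — not aromatic (cyclopentene ring).
The fourth 6-membered ring is planar and fully conjugated; 3 ring double bonds give 6 π electrons. That satisfies 4n+2 with n=1, so it is aromatic (benzene ring).
The 5-membered ring with one oxygen has two sp³ carbons, so it is not fully conjugated — not aromatic (oxolane ring).
4 of the 8 rings are aromatic. Total: 4.

4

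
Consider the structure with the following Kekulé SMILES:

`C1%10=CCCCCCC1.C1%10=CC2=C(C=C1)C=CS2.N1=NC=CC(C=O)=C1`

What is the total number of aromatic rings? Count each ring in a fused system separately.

3

The SMILES encodes an eight-membered carbon ring with one C=C double bond; a six-membered carbon ring with three alternating C=C double bonds, fused to a five-membered ring containing one sulfur and two C=C double bonds; a six-membered ring with two adjacent nitrogens and three alternating double bonds.
The 8-membered ring has six sp³ carbons, so it is not fully conjugated — not aromatic (cyclooctene).
The fused 6/5-membered bicyclic (with one sulfur) is a single π system with 9 sp² atoms and 10 π electrons from ring double bonds plus a heteroatom lone pair. 10 = 4(2)+2, so the system is aromatic and both rings count as aromatic (benzothiophene).
The 6-membered ring with two nitrogens (1,2) has a continuous p-orbital overlap around the ring; 3 ring double bonds give 6 π electrons. 6 = 4(1)+2, so it is aromatic (pyridazine).
3 of the 4 rings are aromatic. Total: 3.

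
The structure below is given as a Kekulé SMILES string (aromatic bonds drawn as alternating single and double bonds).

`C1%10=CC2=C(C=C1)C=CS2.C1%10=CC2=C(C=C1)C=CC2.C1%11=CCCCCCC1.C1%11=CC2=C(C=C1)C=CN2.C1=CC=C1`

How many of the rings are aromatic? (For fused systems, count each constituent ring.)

5

The SMILES encodes a six-membered carbon ring with three alternating C=C double bonds, fused to a five-membered ring containing one sulfur and two C=C double bonds; a six-membered carbon ring with three alternating C=C double bonds, fused to a five-membered carbon ring containing one C=C double bond and one sp³ carbon; an eight-membered carbon ring with one C=C double bond; a six-membered carbon ring with three alternating C=C double bonds, fused to a five-membered ring containing one N–H nitrogen and two C=C double bonds; a four-membered carbon ring with two alternating C=C double bonds.
The fused 6/5-membered bicyclic (with one sulfur) is a single π system with 9 sp² atoms and 10 π electrons from ring double bonds plus a heteroatom lone pair. 10 = 4(2)+2, so the system is aromatic and both rings count as aromatic (benzothiophene).
The 6-membered ring is planar and fully conjugated; 3 ring double bonds give 6 π electrons. 6 = 4(1)+2, so it is aromatic (benzene ring).
The 5-membered ring has one sp³ carbon, so it is not fully conjugated — not aromatic (cyclopentene ring).
The 8-membered ring has six sp³ carbons, so it is not fully conjugated — not aromatic (cyclooctene).
The fused 6/5-membered bicyclic (with one N–H) is a single π system with 9 sp² atoms and 10 π electrons from ring double bonds plus a heteroatom lone pair. 10 = 4(2)+2, so the system is aromatic and both rings count as aromatic (indole).
The 4-membered ring has only sp² ring atoms; a planar conformation would have a fully conjugated π system of 4 electrons. But 4 = 4(1), which is 4n not 4n+2, so it is not aromatic (cyclobutadiene) — cyclobutadiene is antiaromatic and distorts to a rectangle.
5 of the 8 rings are aromatic. Total: 5.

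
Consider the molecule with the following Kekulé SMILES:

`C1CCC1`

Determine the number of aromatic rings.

The SMILES encodes a four-membered saturated carbon ring.
The 4-membered ring has only sp³ atoms, so it is not fully conjugated — not aromatic (cyclobutane).

0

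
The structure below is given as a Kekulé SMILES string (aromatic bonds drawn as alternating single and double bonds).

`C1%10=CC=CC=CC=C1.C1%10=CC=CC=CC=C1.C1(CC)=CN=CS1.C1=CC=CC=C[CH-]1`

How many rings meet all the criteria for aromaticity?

1

The SMILES encodes an eight-membered carbon ring with four alternating C=C double bonds; an eight-membered carbon ring with four alternating C=C double bonds; a five-membered ring with a sulfur at position 1 and a nitrogen at position 3 (in a C=N bond), with two double bonds; a seven-membered all-carbon ring bearing a negative charge on one carbon, with three C=C double bonds.
The 8-membered ring has only sp² ring atoms; a planar conformation would have a fully conjugated π system of 8 electrons. But 8 = 4(2), which is 4n not 4n+2, so it is not aromatic (cyclooctatetraene) — cyclooctatetraene distorts into a non-planar tub to avoid antiaromaticity.
The second 8-membered ring has only sp² ring atoms; a planar conformation would have a fully conjugated π system of 8 electrons. But 8 = 4(2), which is 4n not 4n+2, so it is not aromatic (cyclooctatetraene) — cyclooctatetraene distorts into a non-planar tub to avoid antiaromaticity.
The 5-membered ring with one sulfur and one =N– is planar and fully conjugated; 2 ring double bonds (4 π electrons) plus a heteroatom lone pair (2) give 6 π electrons. That satisfies 4n+2 with n=1, so it is aromatic (thiazole).
The 7-membered ring has only sp² ring atoms; a planar conformation would have a fully conjugated π system of 8 electrons. But 8 = 4(2), which is 4n not 4n+2, so it is not aromatic (cycloheptatrienyl anion).
1 of the 4 rings is aromatic. Total: 1.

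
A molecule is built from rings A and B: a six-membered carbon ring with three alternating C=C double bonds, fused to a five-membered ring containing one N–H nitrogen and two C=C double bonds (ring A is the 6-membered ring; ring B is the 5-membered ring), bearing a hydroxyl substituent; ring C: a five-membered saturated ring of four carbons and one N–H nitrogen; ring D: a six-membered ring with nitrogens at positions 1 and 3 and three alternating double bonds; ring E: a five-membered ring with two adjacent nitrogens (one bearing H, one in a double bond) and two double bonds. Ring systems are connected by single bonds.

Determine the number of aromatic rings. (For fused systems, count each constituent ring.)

Rings A and B form a fused bicyclic system (with one N–H) with 9 sp² atoms and 10 π electrons from ring double bonds plus a heteroatom lone pair. 10 = 4(2)+2, so the system is aromatic and both rings count as aromatic (indole).
Ring C has only sp³ atoms, so it is not fully conjugated — not aromatic (pyrrolidine).
Ring D has a continuous p-orbital overlap around the ring; 3 ring double bonds give 6 π electrons. Since 6 = 4n+2 (n=1), ring D is aromatic (pyrimidine).
Ring E has a continuous p-orbital overlap around the ring; 2 ring double bonds (4 π electrons) plus a heteroatom lone pair (2) give 6 π electrons. That satisfies 4n+2 with n=1, so ring E is aromatic (pyrazole).
Aromatic: A, B, D, E. Total: 4.

4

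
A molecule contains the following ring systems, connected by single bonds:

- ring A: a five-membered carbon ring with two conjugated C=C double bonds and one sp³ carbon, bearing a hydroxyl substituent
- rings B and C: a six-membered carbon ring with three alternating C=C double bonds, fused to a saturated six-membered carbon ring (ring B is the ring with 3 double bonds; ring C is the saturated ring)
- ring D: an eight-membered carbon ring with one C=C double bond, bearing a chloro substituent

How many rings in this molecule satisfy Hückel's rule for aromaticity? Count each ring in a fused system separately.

1

Ring A has one sp³ carbon, so it is not fully conjugated — not aromatic (cyclopentadiene).
Ring B has a continuous p-orbital overlap around the ring; 3 ring double bonds give 6 π electrons. Since 6 = 4n+2 (n=1), ring B is aromatic (benzene ring).
Ring C has four sp³ carbons, so it is not fully conjugated — not aromatic (cyclohexane ring).
Ring D has six sp³ carbons, so it is not fully conjugated — not aromatic (cyclooctene).
Aromatic: B. Total: 1.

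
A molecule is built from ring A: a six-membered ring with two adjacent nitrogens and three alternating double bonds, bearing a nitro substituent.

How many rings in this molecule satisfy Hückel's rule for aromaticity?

Ring A is fully conjugated (every ring atom contributes a p orbital); 3 ring double bonds give 6 π electrons. Since 6 = 4n+2 (n=1), ring A is aromatic (pyridazine).

1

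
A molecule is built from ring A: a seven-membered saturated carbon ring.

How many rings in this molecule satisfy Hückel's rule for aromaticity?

Ring A has only sp³ atoms, so it is not fully conjugated — not aromatic (cycloheptane).

0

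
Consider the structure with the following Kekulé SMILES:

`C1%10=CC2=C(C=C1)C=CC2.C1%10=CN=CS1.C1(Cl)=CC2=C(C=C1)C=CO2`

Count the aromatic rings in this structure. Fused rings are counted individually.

4

The SMILES encodes a six-membered carbon ring with three alternating C=C double bonds, fused to a five-membered carbon ring containing one C=C double bond and one sp³ carbon; a five-membered ring with a sulfur at position 1 and a nitrogen at position 3 (in a C=N bond), with two double bonds; a six-membered carbon ring with three alternating C=C double bonds, fused to a five-membered ring containing one oxygen and two C=C double bonds.
The 6-membered ring is fully conjugated (every ring atom contributes a p orbital); 3 ring double bonds give 6 π electrons. That satisfies 4n+2 with n=1, so it is aromatic (benzene ring).
The 5-membered ring has one sp³ carbon, so it is not fully conjugated — not aromatic (cyclopentene ring).
The 5-membered ring with one sulfur and one =N– is fully conjugated (every ring atom contributes a p orbital); 2 ring double bonds (4 π electrons) plus a heteroatom lone pair (2) give 6 π electrons. Since 6 = 4n+2 (n=1), it is aromatic (thiazole).
The fused 6/5-membered bicyclic (with one oxygen) is a single π system with 9 sp² atoms and 10 π electrons from ring double bonds plus a heteroatom lone pair. 10 = 4(2)+2, so the system is aromatic and both rings count as aromatic (benzofuran).
4 of the 5 rings are aromatic. Total: 4.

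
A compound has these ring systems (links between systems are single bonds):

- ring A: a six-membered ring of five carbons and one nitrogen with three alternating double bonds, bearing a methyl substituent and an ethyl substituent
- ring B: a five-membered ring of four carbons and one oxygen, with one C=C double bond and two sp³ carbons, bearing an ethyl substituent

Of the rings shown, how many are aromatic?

Ring A is planar and fully conjugated; 3 ring double bonds give 6 π electrons. Since 6 = 4n+2 (n=1), ring A is aromatic (pyridine).
Ring B has two sp³ carbons, so it is not fully conjugated — not aromatic (2,3-dihydrofuran).
Aromatic: A. Total: 1.

1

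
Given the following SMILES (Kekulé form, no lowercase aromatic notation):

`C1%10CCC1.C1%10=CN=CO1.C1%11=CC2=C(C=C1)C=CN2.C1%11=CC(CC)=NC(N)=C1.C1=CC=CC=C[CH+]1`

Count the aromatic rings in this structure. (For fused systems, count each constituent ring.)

5

The SMILES encodes a four-membered saturated carbon ring; a five-membered ring with an oxygen at position 1 and a nitrogen at position 3 (in a C=N bond), with two double bonds; a six-membered carbon ring with three alternating C=C double bonds, fused to a five-membered ring containing one N–H nitrogen and two C=C double bonds; a six-membered ring of five carbons and one nitrogen with three alternating double bonds; a seven-membered all-carbon ring bearing a positive charge on one carbon, with three C=C double bonds.
The 4-membered ring has only sp³ atoms, so it is not fully conjugated — not aromatic (cyclobutane).
The 5-membered ring with one oxygen and one =N– is planar and fully conjugated; 2 ring double bonds (4 π electrons) plus a heteroatom lone pair (2) give 6 π electrons. Since 6 = 4n+2 (n=1), it is aromatic (oxazole).
The fused 6/5-membered bicyclic (with one N–H) is a single π system with 9 sp² atoms and 10 π electrons from ring double bonds plus a heteroatom lone pair. 10 = 4(2)+2, so the system is aromatic and both rings count as aromatic (indole).
The 6-membered ring with one nitrogen is planar and fully conjugated; 3 ring double bonds give 6 π electrons. 6 = 4(1)+2, so it is aromatic (pyridine).
The 7-membered ring has a continuous p-orbital overlap around the ring; 3 ring double bonds (6 π electrons) plus the carbocation's empty p orbital (0, but keeps the ring conjugated) give 6 π electrons. Since 6 = 4n+2 (n=1), it is aromatic (tropylium cation).
5 of the 6 rings are aromatic. Total: 5.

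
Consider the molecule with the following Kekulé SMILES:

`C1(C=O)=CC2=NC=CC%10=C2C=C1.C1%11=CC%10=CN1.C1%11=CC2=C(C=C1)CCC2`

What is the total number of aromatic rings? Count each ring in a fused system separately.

4

The SMILES encodes two fused six-membered rings, each with three alternating double bonds; one ring is all carbon and the other has one ring nitrogen; a five-membered ring of four carbons and one nitrogen bearing a hydrogen, with two C=C double bonds; a six-membered carbon ring with three alternating C=C double bonds, fused to a saturated five-membered carbon ring.
The fused 6/6-membered bicyclic (with one nitrogen) is a single π system with 10 sp² atoms and 10 π electrons from ring double bonds. 10 = 4(2)+2, so the system is aromatic and both rings count as aromatic (quinoline).
The 5-membered ring with one N–H is fully conjugated (every ring atom contributes a p orbital); 2 ring double bonds (4 π electrons) plus a heteroatom lone pair (2) give 6 π electrons. That satisfies 4n+2 with n=1, so it is aromatic (pyrrole).
The 6-membered ring is planar and fully conjugated; 3 ring double bonds give 6 π electrons. 6 = 4(1)+2, so it is aromatic (benzene ring).
The 5-membered ring has three sp³ carbons, so it is not fully conjugated — not aromatic (cyclopentane ring).
4 of the 5 rings are aromatic. Total: 4.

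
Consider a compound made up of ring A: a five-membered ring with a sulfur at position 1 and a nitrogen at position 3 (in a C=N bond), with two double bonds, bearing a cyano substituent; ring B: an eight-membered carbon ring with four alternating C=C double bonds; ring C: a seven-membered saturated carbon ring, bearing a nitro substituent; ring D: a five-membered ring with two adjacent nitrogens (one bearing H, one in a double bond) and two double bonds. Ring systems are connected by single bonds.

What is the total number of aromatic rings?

2

Ring A is fully conjugated (every ring atom contributes a p orbital); 2 ring double bonds (4 π electrons) plus a heteroatom lone pair (2) give 6 π electrons. That satisfies 4n+2 with n=1, so ring A is aromatic (thiazole).
Ring B has only sp² ring atoms; a planar conformation would have a fully conjugated π system of 8 electrons. But 8 = 4(2), which is 4n not 4n+2, so ring B is not aromatic (cyclooctatetraene) — cyclooctatetraene distorts into a non-planar tub to avoid antiaromaticity.
Ring C has only sp³ atoms, so it is not fully conjugated — not aromatic (cycloheptane).
Ring D has a continuous p-orbital overlap around the ring; 2 ring double bonds (4 π electrons) plus a heteroatom lone pair (2) give 6 π electrons. 6 = 4(1)+2, so ring D is aromatic (pyrazole).
Aromatic: A, D. Total: 2.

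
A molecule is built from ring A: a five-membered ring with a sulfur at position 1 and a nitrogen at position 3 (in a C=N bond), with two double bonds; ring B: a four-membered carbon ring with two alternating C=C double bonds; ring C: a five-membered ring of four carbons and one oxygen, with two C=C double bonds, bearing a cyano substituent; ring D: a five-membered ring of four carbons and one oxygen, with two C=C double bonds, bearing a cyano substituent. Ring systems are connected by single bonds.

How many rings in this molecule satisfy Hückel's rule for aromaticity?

3

Ring A is planar and fully conjugated; 2 ring double bonds (4 π electrons) plus a heteroatom lone pair (2) give 6 π electrons. That satisfies 4n+2 with n=1, so ring A is aromatic (thiazole).
Ring B has only sp² ring atoms; a planar conformation would have a fully conjugated π system of 4 electrons. But 4 = 4(1), which is 4n not 4n+2, so ring B is not aromatic (cyclobutadiene) — cyclobutadiene is antiaromatic and distorts to a rectangle.
Ring C is fully conjugated (every ring atom contributes a p orbital); 2 ring double bonds (4 π electrons) plus a heteroatom lone pair (2) give 6 π electrons. That satisfies 4n+2 with n=1, so ring C is aromatic (furan).
Ring D has a continuous p-orbital overlap around the ring; 2 ring double bonds (4 π electrons) plus a heteroatom lone pair (2) give 6 π electrons. 6 = 4(1)+2, so ring D is aromatic (furan).
Aromatic: A, C, D. Total: 3.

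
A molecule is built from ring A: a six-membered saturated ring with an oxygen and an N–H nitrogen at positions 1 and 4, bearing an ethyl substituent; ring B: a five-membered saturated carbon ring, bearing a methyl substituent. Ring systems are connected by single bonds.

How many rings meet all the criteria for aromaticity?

0

Ring A has only sp³ atoms, so it is not fully conjugated — not aromatic (morpholine).
Ring B has only sp³ atoms, so it is not fully conjugated — not aromatic (cyclopentane).
No ring is aromatic. Total: 0.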